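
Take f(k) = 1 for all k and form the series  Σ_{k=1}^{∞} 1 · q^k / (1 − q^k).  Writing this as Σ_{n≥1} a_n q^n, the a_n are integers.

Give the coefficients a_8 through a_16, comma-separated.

n=8: 1·8 2·4 4·2 8·1  f→[1+1+1+1]=4
[q^9] f(9)=1,f(3)=1,f(1)=1 ⇒ 3
[q^10] f(1)=1,f(2)=1,f(5)=1,f(10)=1 ⇒ 4
d|11:{11,1}  Σf=1+1=2
q^12  k|12↦f(k): 1:1 2:1 3:1 4:1 6:1 12:1  a_12=6
[q^13] f(13)=1,f(1)=1 ⇒ 2
d|14:{1,2,7,14}  Σf=1+1+1+1=4
q^15  k|15↦f(k): 15:1 5:1 3:1 1:1  a_15=4
d|16:{1,2,4,8,16}  Σf=1+1+1+1+1=5

4, 3, 4, 2, 6, 2, 4, 4, 5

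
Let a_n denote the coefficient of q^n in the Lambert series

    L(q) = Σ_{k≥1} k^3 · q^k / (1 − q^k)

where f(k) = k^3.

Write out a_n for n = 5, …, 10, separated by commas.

[q^5] f(1)=1,f(5)=125 ⇒ 126
n=6: 1·6 2·3 3·2 6·1  f→[1+8+27+216]=252
q^7  k|7↦f(k): 7:343 1:1  a_7=344
n=8: 1·8 2·4 4·2 8·1  f→[1+8+64+512]=585
n=9: 1·9 3·3 9·1  f→[1+27+729]=757
d|10:{10,5,2,1}  Σf=1000+125+8+1=1134

126, 252, 344, 585, 757, 1134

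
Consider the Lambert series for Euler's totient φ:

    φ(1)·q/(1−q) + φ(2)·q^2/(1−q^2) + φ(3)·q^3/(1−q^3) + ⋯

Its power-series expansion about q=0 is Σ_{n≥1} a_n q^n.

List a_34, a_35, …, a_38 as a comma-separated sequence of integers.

d|34:{1,2,17,34}  Σφ=1+1+16+16=34
q^35  k|35↦φ(k): 35:24 7:6 5:4 1:1  a_35=35
q^36  k|36↦φ(k): 1:1 2:1 3:2 4:2 6:2 9:6 12:4 18:6 36:12  a_36=36
q^37  k|37↦φ(k): 1:1 37:36  a_37=37
n=38: 1·38 2·19 19·2 38·1  φ→[1+1+18+18]=38

34, 35, 36, 37, 38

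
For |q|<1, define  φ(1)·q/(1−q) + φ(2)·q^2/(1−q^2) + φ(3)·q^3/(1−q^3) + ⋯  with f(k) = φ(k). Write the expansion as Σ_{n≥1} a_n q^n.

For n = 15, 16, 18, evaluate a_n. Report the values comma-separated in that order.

q^15  k|15↦φ(k): 15:8 5:4 3:2 1:1  a_15=15
d|16:{16,8,4,2,1}  Σφ=8+4+2+1+1=16
d|18:{18,9,6,3,2,1}  Σφ=6+6+2+2+1+1=18

15, 16, 18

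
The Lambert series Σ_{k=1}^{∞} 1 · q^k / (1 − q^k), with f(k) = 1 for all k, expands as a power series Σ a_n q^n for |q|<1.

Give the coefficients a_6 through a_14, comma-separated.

d|6:{1,2,3,6}  Σf=1+1+1+1=4
[q^7] f(1)=1,f(7)=1 ⇒ 2
[q^8] f(1)=1,f(2)=1,f(4)=1,f(8)=1 ⇒ 4
q^9  k|9↦f(k): 9:1 3:1 1:1  a_9=3
q^10  k|10↦f(k): 10:1 5:1 2:1 1:1  a_10=4
d|11:{11,1}  Σf=1+1=2
d|12:{12,6,4,3,2,1}  Σf=1+1+1+1+1+1=6
[q^13] f(1)=1,f(13)=1 ⇒ 2
q^14  k|14↦f(k): 14:1 7:1 2:1 1:1  a_14=4

4, 2, 4, 3, 4, 2, 6, 2, 4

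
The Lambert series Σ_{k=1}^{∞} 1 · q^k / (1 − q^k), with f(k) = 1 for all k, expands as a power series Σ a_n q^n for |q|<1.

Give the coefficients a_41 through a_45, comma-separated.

2, 8, 2, 6, 6

d|41:{1,41}  Σf=1+1=2
d|42:{42,21,14,7,6,3,2,1}  Σf=1+1+1+1+1+1+1+1=8
d|43:{43,1}  Σf=1+1=2
q^44  k|44↦f(k): 44:1 22:1 11:1 4:1 2:1 1:1  a_44=6
q^45  k|45↦f(k): 45:1 15:1 9:1 5:1 3:1 1:1  a_45=6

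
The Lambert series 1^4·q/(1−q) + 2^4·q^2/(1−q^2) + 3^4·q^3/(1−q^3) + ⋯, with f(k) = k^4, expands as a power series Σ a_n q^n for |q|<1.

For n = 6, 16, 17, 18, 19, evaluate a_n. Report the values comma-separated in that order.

n=6: 6·1 3·2 2·3 1·6  f→[1296+81+16+1]=1394
n=16: 16·1 8·2 4·4 2·8 1·16  f→[65536+4096+256+16+1]=69905
q^17  k|17↦f(k): 17:83521 1:1  a_17=83522
[q^18] f(1)=1,f(2)=16,f(3)=81,f(6)=1296,f(9)=6561,f(18)=104976 ⇒ 112931
d|19:{19,1}  Σf=130321+1=130322

1394, 69905, 83522, 112931, 130322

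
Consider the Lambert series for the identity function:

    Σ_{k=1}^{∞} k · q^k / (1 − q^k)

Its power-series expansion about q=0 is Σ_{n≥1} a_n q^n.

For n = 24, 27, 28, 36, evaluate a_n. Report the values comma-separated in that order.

[q^24] f(1)=1,f(2)=2,f(3)=3,f(4)=4,f(6)=6,f(8)=8,f(12)=12,f(24)=24 ⇒ 60
n=27: 27·1 9·3 3·9 1·27  f→[27+9+3+1]=40
q^28  k|28↦f(k): 1:1 2:2 4:4 7:7 14:14 28:28  a_28=56
d|36:{1,2,3,4,6,9,12,18,36}  Σf=1+2+3+4+6+9+12+18+36=91

60, 40, 56, 91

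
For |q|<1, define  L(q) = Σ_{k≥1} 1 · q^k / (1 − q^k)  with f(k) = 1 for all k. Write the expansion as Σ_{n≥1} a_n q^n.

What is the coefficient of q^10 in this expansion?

d|10:{1,2,5,10}  Σf=1+1+1+1=4

a_10 = 4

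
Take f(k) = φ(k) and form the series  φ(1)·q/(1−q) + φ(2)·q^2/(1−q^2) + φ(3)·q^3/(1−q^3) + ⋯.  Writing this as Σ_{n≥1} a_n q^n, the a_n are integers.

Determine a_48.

d|48:{1,2,3,4,6,8,12,16,24,48}  Σφ=1+1+2+2+2+4+4+8+8+16=48

a_48 = 48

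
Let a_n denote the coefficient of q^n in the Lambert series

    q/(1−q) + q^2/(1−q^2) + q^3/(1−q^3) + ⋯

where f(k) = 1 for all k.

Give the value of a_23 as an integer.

a_23 = 2

n=23: 23·1 1·23  f→[1+1]=2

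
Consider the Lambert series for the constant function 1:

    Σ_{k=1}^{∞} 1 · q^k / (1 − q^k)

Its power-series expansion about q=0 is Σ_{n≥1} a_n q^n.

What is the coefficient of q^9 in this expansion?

a_9 = 3

q^9  k|9↦f(k): 1:1 3:1 9:1  a_9=3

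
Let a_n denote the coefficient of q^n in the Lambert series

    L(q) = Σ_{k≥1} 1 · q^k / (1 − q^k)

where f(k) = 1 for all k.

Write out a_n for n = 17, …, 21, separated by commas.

2, 6, 2, 6, 4

n=17: 1·17 17·1  f→[1+1]=2
n=18: 1·18 2·9 3·6 6·3 9·2 18·1  f→[1+1+1+1+1+1]=6
d|19:{19,1}  Σf=1+1=2
d|20:{20,10,5,4,2,1}  Σf=1+1+1+1+1+1=6
q^21  k|21↦f(k): 21:1 7:1 3:1 1:1  a_21=4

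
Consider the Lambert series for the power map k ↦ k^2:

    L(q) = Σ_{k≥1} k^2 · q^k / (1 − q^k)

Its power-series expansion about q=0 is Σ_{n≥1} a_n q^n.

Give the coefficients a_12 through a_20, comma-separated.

210, 170, 250, 260, 341, 290, 455, 362, 546

q^12  k|12↦f(k): 12:144 6:36 4:16 3:9 2:4 1:1  a_12=210
d|13:{13,1}  Σf=169+1=170
d|14:{1,2,7,14}  Σf=1+4+49+196=250
d|15:{1,3,5,15}  Σf=1+9+25+225=260
q^16  k|16↦f(k): 1:1 2:4 4:16 8:64 16:256  a_16=341
[q^17] f(17)=289,f(1)=1 ⇒ 290
d|18:{18,9,6,3,2,1}  Σf=324+81+36+9+4+1=455
d|19:{1,19}  Σf=1+361=362
[q^20] f(20)=400,f(10)=100,f(5)=25,f(4)=16,f(2)=4,f(1)=1 ⇒ 546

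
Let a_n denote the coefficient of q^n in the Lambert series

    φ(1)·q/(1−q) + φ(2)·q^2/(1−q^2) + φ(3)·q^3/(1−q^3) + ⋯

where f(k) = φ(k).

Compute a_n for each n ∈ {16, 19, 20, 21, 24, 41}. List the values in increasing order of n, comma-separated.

n=16: 16·1 8·2 4·4 2·8 1·16  φ→[8+4+2+1+1]=16
n=19: 19·1 1·19  φ→[18+1]=19
n=20: 20·1 10·2 5·4 4·5 2·10 1·20  φ→[8+4+4+2+1+1]=20
q^21  k|21↦φ(k): 1:1 3:2 7:6 21:12  a_21=21
d|24:{1,2,3,4,6,8,12,24}  Σφ=1+1+2+2+2+4+4+8=24
[q^41] φ(1)=1,φ(41)=40 ⇒ 41

16, 19, 20, 21, 24, 41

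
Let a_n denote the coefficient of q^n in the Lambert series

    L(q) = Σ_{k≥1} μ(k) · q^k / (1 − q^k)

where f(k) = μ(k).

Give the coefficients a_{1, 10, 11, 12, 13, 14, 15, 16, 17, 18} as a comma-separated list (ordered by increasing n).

q^1  k|1↦μ(k): 1:1  a_1=1
q^10  k|10↦μ(k): 1:1 2:-1 5:-1 10:1  a_10=0
q^11  k|11↦μ(k): 11:-1 1:1  a_11=0
n=12: 12·1 6·2 4·3 3·4 2·6 1·12  μ→[0+1+0+(-1)+(-1)+1]=0
q^13  k|13↦μ(k): 13:-1 1:1  a_13=0
n=14: 1·14 2·7 7·2 14·1  μ→[1+(-1)+(-1)+1]=0
n=15: 15·1 5·3 3·5 1·15  μ→[1+(-1)+(-1)+1]=0
d|16:{1,2,4,8,16}  Σμ=1+(-1)+0+0+0=0
q^17  k|17↦μ(k): 1:1 17:-1  a_17=0
q^18  k|18↦μ(k): 18:0 9:0 6:1 3:-1 2:-1 1:1  a_18=0

1, 0, 0, 0, 0, 0, 0, 0, 0, 0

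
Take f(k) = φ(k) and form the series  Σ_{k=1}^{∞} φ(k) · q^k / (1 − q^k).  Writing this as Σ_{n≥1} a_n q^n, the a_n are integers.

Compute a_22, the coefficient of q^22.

q^22  k|22↦φ(k): 22:10 11:10 2:1 1:1  a_22=22

a_22 = 22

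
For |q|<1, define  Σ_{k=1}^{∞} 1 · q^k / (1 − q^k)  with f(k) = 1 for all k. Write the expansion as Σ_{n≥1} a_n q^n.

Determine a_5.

d|5:{1,5}  Σf=1+1=2

a_5 = 2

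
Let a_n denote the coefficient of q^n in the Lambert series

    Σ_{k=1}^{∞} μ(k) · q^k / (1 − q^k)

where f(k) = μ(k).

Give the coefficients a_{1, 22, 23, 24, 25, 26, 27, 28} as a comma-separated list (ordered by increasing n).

[q^1] μ(1)=1 ⇒ 1
q^22  k|22↦μ(k): 22:1 11:-1 2:-1 1:1  a_22=0
d|23:{23,1}  Σμ=(-1)+1=0
d|24:{24,12,8,6,4,3,2,1}  Σμ=0+0+0+1+0+(-1)+(-1)+1=0
q^25  k|25↦μ(k): 25:0 5:-1 1:1  a_25=0
n=26: 26·1 13·2 2·13 1·26  μ→[1+(-1)+(-1)+1]=0
q^27  k|27↦μ(k): 1:1 3:-1 9:0 27:0  a_27=0
[q^28] μ(1)=1,μ(2)=-1,μ(4)=0,μ(7)=-1,μ(14)=1,μ(28)=0 ⇒ 0

1, 0, 0, 0, 0, 0, 0, 0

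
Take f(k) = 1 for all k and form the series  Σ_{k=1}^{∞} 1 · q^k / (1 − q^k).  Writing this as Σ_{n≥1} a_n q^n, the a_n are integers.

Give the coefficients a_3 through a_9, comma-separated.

2, 3, 2, 4, 2, 4, 3

n=3: 3·1 1·3  f→[1+1]=2
n=4: 4·1 2·2 1·4  f→[1+1+1]=3
n=5: 1·5 5·1  f→[1+1]=2
[q^6] f(1)=1,f(2)=1,f(3)=1,f(6)=1 ⇒ 4
n=7: 1·7 7·1  f→[1+1]=2
q^8  k|8↦f(k): 1:1 2:1 4:1 8:1  a_8=4
n=9: 9·1 3·3 1·9  f→[1+1+1]=3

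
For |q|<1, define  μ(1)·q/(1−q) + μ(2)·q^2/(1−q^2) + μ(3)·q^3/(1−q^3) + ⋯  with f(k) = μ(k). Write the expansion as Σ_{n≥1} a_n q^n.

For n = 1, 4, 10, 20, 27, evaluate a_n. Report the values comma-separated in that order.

1, 0, 0, 0, 0

n=1: 1·1  μ→[1]=1
q^4  k|4↦μ(k): 1:1 2:-1 4:0  a_4=0
[q^10] μ(1)=1,μ(2)=-1,μ(5)=-1,μ(10)=1 ⇒ 0
n=20: 1·20 2·10 4·5 5·4 10·2 20·1  μ→[1+(-1)+0+(-1)+1+0]=0
q^27  k|27↦μ(k): 1:1 3:-1 9:0 27:0  a_27=0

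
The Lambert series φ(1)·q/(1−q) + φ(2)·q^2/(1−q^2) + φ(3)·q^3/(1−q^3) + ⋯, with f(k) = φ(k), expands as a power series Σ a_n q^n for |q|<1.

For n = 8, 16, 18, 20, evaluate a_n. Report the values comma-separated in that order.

q^8  k|8↦φ(k): 1:1 2:1 4:2 8:4  a_8=8
d|16:{16,8,4,2,1}  Σφ=8+4+2+1+1=16
d|18:{18,9,6,3,2,1}  Σφ=6+6+2+2+1+1=18
n=20: 20·1 10·2 5·4 4·5 2·10 1·20  φ→[8+4+4+2+1+1]=20

8, 16, 18, 20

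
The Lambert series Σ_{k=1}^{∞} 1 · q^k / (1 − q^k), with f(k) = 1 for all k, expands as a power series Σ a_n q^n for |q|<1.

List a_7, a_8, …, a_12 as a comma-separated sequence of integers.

[q^7] f(1)=1,f(7)=1 ⇒ 2
[q^8] f(8)=1,f(4)=1,f(2)=1,f(1)=1 ⇒ 4
[q^9] f(9)=1,f(3)=1,f(1)=1 ⇒ 3
[q^10] f(10)=1,f(5)=1,f(2)=1,f(1)=1 ⇒ 4
n=11: 1·11 11·1  f→[1+1]=2
d|12:{12,6,4,3,2,1}  Σf=1+1+1+1+1+1=6

2, 4, 3, 4, 2, 6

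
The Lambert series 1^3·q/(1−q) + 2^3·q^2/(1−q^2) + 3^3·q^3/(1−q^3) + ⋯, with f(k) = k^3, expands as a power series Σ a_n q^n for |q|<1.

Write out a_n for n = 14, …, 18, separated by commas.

n=14: 1·14 2·7 7·2 14·1  f→[1+8+343+2744]=3096
n=15: 15·1 5·3 3·5 1·15  f→[3375+125+27+1]=3528
[q^16] f(1)=1,f(2)=8,f(4)=64,f(8)=512,f(16)=4096 ⇒ 4681
n=17: 17·1 1·17  f→[4913+1]=4914
d|18:{1,2,3,6,9,18}  Σf=1+8+27+216+729+5832=6813

3096, 3528, 4681, 4914, 6813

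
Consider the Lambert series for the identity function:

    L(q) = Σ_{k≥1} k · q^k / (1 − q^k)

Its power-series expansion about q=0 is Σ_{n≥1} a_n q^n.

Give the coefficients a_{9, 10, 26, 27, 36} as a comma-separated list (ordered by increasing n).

n=9: 1·9 3·3 9·1  f→[1+3+9]=13
d|10:{10,5,2,1}  Σf=10+5+2+1=18
n=26: 1·26 2·13 13·2 26·1  f→[1+2+13+26]=42
q^27  k|27↦f(k): 1:1 3:3 9:9 27:27  a_27=40
[q^36] f(1)=1,f(2)=2,f(3)=3,f(4)=4,f(6)=6,f(9)=9,f(12)=12,f(18)=18,f(36)=36 ⇒ 91

13, 18, 42, 40, 91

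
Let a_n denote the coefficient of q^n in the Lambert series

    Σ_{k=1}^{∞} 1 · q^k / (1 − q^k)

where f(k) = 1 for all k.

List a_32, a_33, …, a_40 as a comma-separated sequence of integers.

6, 4, 4, 4, 9, 2, 4, 4, 8

d|32:{1,2,4,8,16,32}  Σf=1+1+1+1+1+1=6
n=33: 33·1 11·3 3·11 1·33  f→[1+1+1+1]=4
[q^34] f(1)=1,f(2)=1,f(17)=1,f(34)=1 ⇒ 4
d|35:{35,7,5,1}  Σf=1+1+1+1=4
d|36:{36,18,12,9,6,4,3,2,1}  Σf=1+1+1+1+1+1+1+1+1=9
[q^37] f(1)=1,f(37)=1 ⇒ 2
n=38: 38·1 19·2 2·19 1·38  f→[1+1+1+1]=4
n=39: 39·1 13·3 3·13 1·39  f→[1+1+1+1]=4
n=40: 1·40 2·20 4·10 5·8 8·5 10·4 20·2 40·1  f→[1+1+1+1+1+1+1+1]=8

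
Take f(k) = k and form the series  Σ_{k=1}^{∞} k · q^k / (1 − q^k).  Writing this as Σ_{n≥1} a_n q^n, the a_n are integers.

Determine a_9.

a_9 = 13

n=9: 9·1 3·3 1·9  f→[9+3+1]=13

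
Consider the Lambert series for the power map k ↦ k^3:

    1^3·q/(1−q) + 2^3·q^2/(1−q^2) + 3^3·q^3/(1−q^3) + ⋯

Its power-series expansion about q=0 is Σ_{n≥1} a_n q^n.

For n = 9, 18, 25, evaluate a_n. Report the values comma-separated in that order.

757, 6813, 15751

q^9  k|9↦f(k): 1:1 3:27 9:729  a_9=757
[q^18] f(1)=1,f(2)=8,f(3)=27,f(6)=216,f(9)=729,f(18)=5832 ⇒ 6813
q^25  k|25↦f(k): 1:1 5:125 25:15625  a_25=15751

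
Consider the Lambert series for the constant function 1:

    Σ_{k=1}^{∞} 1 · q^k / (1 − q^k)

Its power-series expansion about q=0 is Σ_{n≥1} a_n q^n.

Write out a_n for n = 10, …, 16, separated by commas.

4, 2, 6, 2, 4, 4, 5

d|10:{10,5,2,1}  Σf=1+1+1+1=4
[q^11] f(1)=1,f(11)=1 ⇒ 2
n=12: 12·1 6·2 4·3 3·4 2·6 1·12  f→[1+1+1+1+1+1]=6
d|13:{1,13}  Σf=1+1=2
q^14  k|14↦f(k): 14:1 7:1 2:1 1:1  a_14=4
[q^15] f(1)=1,f(3)=1,f(5)=1,f(15)=1 ⇒ 4
[q^16] f(1)=1,f(2)=1,f(4)=1,f(8)=1,f(16)=1 ⇒ 5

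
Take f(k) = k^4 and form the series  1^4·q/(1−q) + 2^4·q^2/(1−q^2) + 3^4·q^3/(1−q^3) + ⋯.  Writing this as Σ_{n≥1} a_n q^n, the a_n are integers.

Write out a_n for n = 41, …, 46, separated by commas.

2825762, 3348388, 3418802, 3997266, 4158518, 4757314

q^41  k|41↦f(k): 1:1 41:2825761  a_41=2825762
q^42  k|42↦f(k): 42:3111696 21:194481 14:38416 7:2401 6:1296 3:81 2:16 1:1  a_42=3348388
[q^43] f(43)=3418801,f(1)=1 ⇒ 3418802
[q^44] f(1)=1,f(2)=16,f(4)=256,f(11)=14641,f(22)=234256,f(44)=3748096 ⇒ 3997266
n=45: 1·45 3·15 5·9 9·5 15·3 45·1  f→[1+81+625+6561+50625+4100625]=4158518
n=46: 1·46 2·23 23·2 46·1  f→[1+16+279841+4477456]=4757314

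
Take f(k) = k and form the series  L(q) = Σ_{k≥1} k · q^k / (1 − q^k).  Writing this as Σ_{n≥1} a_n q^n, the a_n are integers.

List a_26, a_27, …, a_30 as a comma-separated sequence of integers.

d|26:{26,13,2,1}  Σf=26+13+2+1=42
d|27:{1,3,9,27}  Σf=1+3+9+27=40
d|28:{28,14,7,4,2,1}  Σf=28+14+7+4+2+1=56
n=29: 1·29 29·1  f→[1+29]=30
[q^30] f(1)=1,f(2)=2,f(3)=3,f(5)=5,f(6)=6,f(10)=10,f(15)=15,f(30)=30 ⇒ 72

42, 40, 56, 30, 72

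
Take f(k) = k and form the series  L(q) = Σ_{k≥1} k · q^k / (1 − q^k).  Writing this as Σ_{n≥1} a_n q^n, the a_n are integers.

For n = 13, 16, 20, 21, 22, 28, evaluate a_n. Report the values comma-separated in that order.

n=13: 13·1 1·13  f→[13+1]=14
d|16:{16,8,4,2,1}  Σf=16+8+4+2+1=31
q^20  k|20↦f(k): 1:1 2:2 4:4 5:5 10:10 20:20  a_20=42
d|21:{21,7,3,1}  Σf=21+7+3+1=32
q^22  k|22↦f(k): 1:1 2:2 11:11 22:22  a_22=36
d|28:{1,2,4,7,14,28}  Σf=1+2+4+7+14+28=56

14, 31, 42, 32, 36, 56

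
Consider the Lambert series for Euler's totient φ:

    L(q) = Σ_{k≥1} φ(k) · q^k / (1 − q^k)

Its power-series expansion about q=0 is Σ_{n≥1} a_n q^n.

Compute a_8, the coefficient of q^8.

n=8: 8·1 4·2 2·4 1·8  φ→[4+2+1+1]=8

a_8 = 8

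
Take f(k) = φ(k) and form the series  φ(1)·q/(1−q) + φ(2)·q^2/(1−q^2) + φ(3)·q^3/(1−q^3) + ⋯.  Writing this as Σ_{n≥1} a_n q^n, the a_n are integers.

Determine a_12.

[q^12] φ(1)=1,φ(2)=1,φ(3)=2,φ(4)=2,φ(6)=2,φ(12)=4 ⇒ 12

a_12 = 12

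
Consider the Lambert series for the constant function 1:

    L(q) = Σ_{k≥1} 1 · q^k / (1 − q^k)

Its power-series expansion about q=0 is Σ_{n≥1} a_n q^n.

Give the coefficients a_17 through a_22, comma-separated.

2, 6, 2, 6, 4, 4

q^17  k|17↦f(k): 17:1 1:1  a_17=2
[q^18] f(18)=1,f(9)=1,f(6)=1,f(3)=1,f(2)=1,f(1)=1 ⇒ 6
[q^19] f(19)=1,f(1)=1 ⇒ 2
n=20: 20·1 10·2 5·4 4·5 2·10 1·20  f→[1+1+1+1+1+1]=6
q^21  k|21↦f(k): 21:1 7:1 3:1 1:1  a_21=4
n=22: 22·1 11·2 2·11 1·22  f→[1+1+1+1]=4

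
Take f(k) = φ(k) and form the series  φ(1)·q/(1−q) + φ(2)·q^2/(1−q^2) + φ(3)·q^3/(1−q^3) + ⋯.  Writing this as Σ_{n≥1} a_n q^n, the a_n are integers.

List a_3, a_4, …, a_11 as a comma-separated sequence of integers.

q^3  k|3↦φ(k): 1:1 3:2  a_3=3
[q^4] φ(1)=1,φ(2)=1,φ(4)=2 ⇒ 4
n=5: 1·5 5·1  φ→[1+4]=5
q^6  k|6↦φ(k): 6:2 3:2 2:1 1:1  a_6=6
n=7: 1·7 7·1  φ→[1+6]=7
[q^8] φ(1)=1,φ(2)=1,φ(4)=2,φ(8)=4 ⇒ 8
[q^9] φ(1)=1,φ(3)=2,φ(9)=6 ⇒ 9
d|10:{10,5,2,1}  Σφ=4+4+1+1=10
n=11: 1·11 11·1  φ→[1+10]=11

3, 4, 5, 6, 7, 8, 9, 10, 11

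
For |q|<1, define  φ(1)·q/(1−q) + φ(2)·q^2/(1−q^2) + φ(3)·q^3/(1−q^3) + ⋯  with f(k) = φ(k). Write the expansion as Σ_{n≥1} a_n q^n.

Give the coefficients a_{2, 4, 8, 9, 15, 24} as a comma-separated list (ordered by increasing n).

[q^2] φ(2)=1,φ(1)=1 ⇒ 2
q^4  k|4↦φ(k): 1:1 2:1 4:2  a_4=4
d|8:{8,4,2,1}  Σφ=4+2+1+1=8
n=9: 9·1 3·3 1·9  φ→[6+2+1]=9
q^15  k|15↦φ(k): 1:1 3:2 5:4 15:8  a_15=15
n=24: 1·24 2·12 3·8 4·6 6·4 8·3 12·2 24·1  φ→[1+1+2+2+2+4+4+8]=24

2, 4, 8, 9, 15, 24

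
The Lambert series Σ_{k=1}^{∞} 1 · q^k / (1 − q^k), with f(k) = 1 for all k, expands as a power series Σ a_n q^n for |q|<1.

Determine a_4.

a_4 = 3

d|4:{4,2,1}  Σf=1+1+1=3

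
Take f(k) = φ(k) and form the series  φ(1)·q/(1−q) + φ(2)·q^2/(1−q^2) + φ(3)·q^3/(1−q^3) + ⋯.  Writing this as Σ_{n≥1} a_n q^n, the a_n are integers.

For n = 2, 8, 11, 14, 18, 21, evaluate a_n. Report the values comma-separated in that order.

d|2:{1,2}  Σφ=1+1=2
[q^8] φ(8)=4,φ(4)=2,φ(2)=1,φ(1)=1 ⇒ 8
[q^11] φ(1)=1,φ(11)=10 ⇒ 11
q^14  k|14↦φ(k): 14:6 7:6 2:1 1:1  a_14=14
n=18: 1·18 2·9 3·6 6·3 9·2 18·1  φ→[1+1+2+2+6+6]=18
[q^21] φ(1)=1,φ(3)=2,φ(7)=6,φ(21)=12 ⇒ 21

2, 8, 11, 14, 18, 21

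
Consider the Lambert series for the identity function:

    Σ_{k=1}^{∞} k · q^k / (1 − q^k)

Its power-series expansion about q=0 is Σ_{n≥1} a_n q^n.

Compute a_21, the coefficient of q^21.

a_21 = 32

n=21: 1·21 3·7 7·3 21·1  f→[1+3+7+21]=32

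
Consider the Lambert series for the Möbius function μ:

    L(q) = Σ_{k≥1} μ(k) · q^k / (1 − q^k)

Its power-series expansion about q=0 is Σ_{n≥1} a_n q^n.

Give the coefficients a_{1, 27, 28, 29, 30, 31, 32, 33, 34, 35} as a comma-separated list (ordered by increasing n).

1, 0, 0, 0, 0, 0, 0, 0, 0, 0

[q^1] μ(1)=1 ⇒ 1
[q^27] μ(27)=0,μ(9)=0,μ(3)=-1,μ(1)=1 ⇒ 0
d|28:{1,2,4,7,14,28}  Σμ=1+(-1)+0+(-1)+1+0=0
n=29: 29·1 1·29  μ→[(-1)+1]=0
q^30  k|30↦μ(k): 1:1 2:-1 3:-1 5:-1 6:1 10:1 15:1 30:-1  a_30=0
n=31: 1·31 31·1  μ→[1+(-1)]=0
q^32  k|32↦μ(k): 32:0 16:0 8:0 4:0 2:-1 1:1  a_32=0
[q^33] μ(1)=1,μ(3)=-1,μ(11)=-1,μ(33)=1 ⇒ 0
d|34:{34,17,2,1}  Σμ=1+(-1)+(-1)+1=0
d|35:{1,5,7,35}  Σμ=1+(-1)+(-1)+1=0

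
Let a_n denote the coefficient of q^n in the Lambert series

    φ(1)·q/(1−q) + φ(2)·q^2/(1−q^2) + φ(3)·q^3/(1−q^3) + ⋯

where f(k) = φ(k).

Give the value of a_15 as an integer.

d|15:{15,5,3,1}  Σφ=8+4+2+1=15

a_15 = 15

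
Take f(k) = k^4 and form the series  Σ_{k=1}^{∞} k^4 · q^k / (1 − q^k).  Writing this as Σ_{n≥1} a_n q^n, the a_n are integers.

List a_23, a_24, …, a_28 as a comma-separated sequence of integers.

n=23: 1·23 23·1  f→[1+279841]=279842
n=24: 1·24 2·12 3·8 4·6 6·4 8·3 12·2 24·1  f→[1+16+81+256+1296+4096+20736+331776]=358258
[q^25] f(1)=1,f(5)=625,f(25)=390625 ⇒ 391251
d|26:{26,13,2,1}  Σf=456976+28561+16+1=485554
q^27  k|27↦f(k): 27:531441 9:6561 3:81 1:1  a_27=538084
[q^28] f(28)=614656,f(14)=38416,f(7)=2401,f(4)=256,f(2)=16,f(1)=1 ⇒ 655746

279842, 358258, 391251, 485554, 538084, 655746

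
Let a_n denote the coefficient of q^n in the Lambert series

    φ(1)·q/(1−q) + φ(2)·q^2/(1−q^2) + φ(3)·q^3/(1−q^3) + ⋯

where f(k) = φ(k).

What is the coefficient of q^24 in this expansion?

n=24: 1·24 2·12 3·8 4·6 6·4 8·3 12·2 24·1  φ→[1+1+2+2+2+4+4+8]=24

a_24 = 24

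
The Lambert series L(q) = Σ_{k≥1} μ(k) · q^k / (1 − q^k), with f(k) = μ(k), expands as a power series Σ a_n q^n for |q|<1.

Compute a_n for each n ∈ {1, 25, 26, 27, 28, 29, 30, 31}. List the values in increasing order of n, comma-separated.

1, 0, 0, 0, 0, 0, 0, 0

q^1  k|1↦μ(k): 1:1  a_1=1
[q^25] μ(1)=1,μ(5)=-1,μ(25)=0 ⇒ 0
n=26: 26·1 13·2 2·13 1·26  μ→[1+(-1)+(-1)+1]=0
n=27: 27·1 9·3 3·9 1·27  μ→[0+0+(-1)+1]=0
[q^28] μ(28)=0,μ(14)=1,μ(7)=-1,μ(4)=0,μ(2)=-1,μ(1)=1 ⇒ 0
q^29  k|29↦μ(k): 29:-1 1:1  a_29=0
q^30  k|30↦μ(k): 1:1 2:-1 3:-1 5:-1 6:1 10:1 15:1 30:-1  a_30=0
d|31:{31,1}  Σμ=(-1)+1=0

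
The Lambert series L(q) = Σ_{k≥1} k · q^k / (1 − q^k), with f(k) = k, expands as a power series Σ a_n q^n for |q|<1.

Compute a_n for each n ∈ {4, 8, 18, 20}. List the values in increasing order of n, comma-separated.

[q^4] f(4)=4,f(2)=2,f(1)=1 ⇒ 7
q^8  k|8↦f(k): 1:1 2:2 4:4 8:8  a_8=15
d|18:{18,9,6,3,2,1}  Σf=18+9+6+3+2+1=39
d|20:{1,2,4,5,10,20}  Σf=1+2+4+5+10+20=42

7, 15, 39, 42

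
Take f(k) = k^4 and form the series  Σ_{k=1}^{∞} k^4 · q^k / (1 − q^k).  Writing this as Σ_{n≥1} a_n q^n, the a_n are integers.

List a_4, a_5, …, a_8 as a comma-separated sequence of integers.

273, 626, 1394, 2402, 4369

q^4  k|4↦f(k): 1:1 2:16 4:256  a_4=273
n=5: 1·5 5·1  f→[1+625]=626
q^6  k|6↦f(k): 1:1 2:16 3:81 6:1296  a_6=1394
n=7: 7·1 1·7  f→[2401+1]=2402
n=8: 1·8 2·4 4·2 8·1  f→[1+16+256+4096]=4369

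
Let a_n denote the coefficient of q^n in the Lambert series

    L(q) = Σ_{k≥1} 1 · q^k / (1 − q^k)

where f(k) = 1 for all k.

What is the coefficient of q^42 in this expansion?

a_42 = 8

[q^42] f(42)=1,f(21)=1,f(14)=1,f(7)=1,f(6)=1,f(3)=1,f(2)=1,f(1)=1 ⇒ 8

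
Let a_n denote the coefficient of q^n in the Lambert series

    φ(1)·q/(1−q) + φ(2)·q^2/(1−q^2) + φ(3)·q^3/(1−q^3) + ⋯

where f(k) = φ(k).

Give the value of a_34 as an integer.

d|34:{1,2,17,34}  Σφ=1+1+16+16=34

a_34 = 34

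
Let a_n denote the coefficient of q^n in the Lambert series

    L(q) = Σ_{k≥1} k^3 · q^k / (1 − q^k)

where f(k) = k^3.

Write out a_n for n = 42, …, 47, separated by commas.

d|42:{1,2,3,6,7,14,21,42}  Σf=1+8+27+216+343+2744+9261+74088=86688
d|43:{1,43}  Σf=1+79507=79508
d|44:{44,22,11,4,2,1}  Σf=85184+10648+1331+64+8+1=97236
[q^45] f(45)=91125,f(15)=3375,f(9)=729,f(5)=125,f(3)=27,f(1)=1 ⇒ 95382
[q^46] f(1)=1,f(2)=8,f(23)=12167,f(46)=97336 ⇒ 109512
q^47  k|47↦f(k): 47:103823 1:1  a_47=103824

86688, 79508, 97236, 95382, 109512, 103824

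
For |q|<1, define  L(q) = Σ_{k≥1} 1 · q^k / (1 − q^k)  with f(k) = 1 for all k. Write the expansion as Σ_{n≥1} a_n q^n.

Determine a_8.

a_8 = 4

[q^8] f(1)=1,f(2)=1,f(4)=1,f(8)=1 ⇒ 4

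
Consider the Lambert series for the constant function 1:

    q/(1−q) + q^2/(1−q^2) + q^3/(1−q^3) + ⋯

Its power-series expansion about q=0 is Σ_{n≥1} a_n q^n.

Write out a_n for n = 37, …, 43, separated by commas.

2, 4, 4, 8, 2, 8, 2

n=37: 37·1 1·37  f→[1+1]=2
[q^38] f(38)=1,f(19)=1,f(2)=1,f(1)=1 ⇒ 4
n=39: 39·1 13·3 3·13 1·39  f→[1+1+1+1]=4
n=40: 40·1 20·2 10·4 8·5 5·8 4·10 2·20 1·40  f→[1+1+1+1+1+1+1+1]=8
q^41  k|41↦f(k): 1:1 41:1  a_41=2
d|42:{1,2,3,6,7,14,21,42}  Σf=1+1+1+1+1+1+1+1=8
d|43:{1,43}  Σf=1+1=2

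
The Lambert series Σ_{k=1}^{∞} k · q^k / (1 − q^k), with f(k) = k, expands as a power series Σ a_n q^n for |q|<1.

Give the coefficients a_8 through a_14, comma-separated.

[q^8] f(8)=8,f(4)=4,f(2)=2,f(1)=1 ⇒ 15
d|9:{9,3,1}  Σf=9+3+1=13
n=10: 1·10 2·5 5·2 10·1  f→[1+2+5+10]=18
q^11  k|11↦f(k): 1:1 11:11  a_11=12
q^12  k|12↦f(k): 12:12 6:6 4:4 3:3 2:2 1:1  a_12=28
d|13:{1,13}  Σf=1+13=14
q^14  k|14↦f(k): 1:1 2:2 7:7 14:14  a_14=24

15, 13, 18, 12, 28, 14, 24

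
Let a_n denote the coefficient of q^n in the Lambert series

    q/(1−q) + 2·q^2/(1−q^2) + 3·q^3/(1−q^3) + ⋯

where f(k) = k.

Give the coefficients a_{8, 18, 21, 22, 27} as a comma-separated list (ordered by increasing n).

15, 39, 32, 36, 40

d|8:{1,2,4,8}  Σf=1+2+4+8=15
q^18  k|18↦f(k): 18:18 9:9 6:6 3:3 2:2 1:1  a_18=39
d|21:{21,7,3,1}  Σf=21+7+3+1=32
[q^22] f(22)=22,f(11)=11,f(2)=2,f(1)=1 ⇒ 36
[q^27] f(1)=1,f(3)=3,f(9)=9,f(27)=27 ⇒ 40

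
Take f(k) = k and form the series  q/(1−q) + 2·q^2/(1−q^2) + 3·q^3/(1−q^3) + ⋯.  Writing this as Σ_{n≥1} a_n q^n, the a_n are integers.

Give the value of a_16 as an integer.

[q^16] f(1)=1,f(2)=2,f(4)=4,f(8)=8,f(16)=16 ⇒ 31

a_16 = 31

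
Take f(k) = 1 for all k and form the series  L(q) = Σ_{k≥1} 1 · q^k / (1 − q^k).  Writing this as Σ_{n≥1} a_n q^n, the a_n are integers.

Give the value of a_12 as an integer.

a_12 = 6

n=12: 12·1 6·2 4·3 3·4 2·6 1·12  f→[1+1+1+1+1+1]=6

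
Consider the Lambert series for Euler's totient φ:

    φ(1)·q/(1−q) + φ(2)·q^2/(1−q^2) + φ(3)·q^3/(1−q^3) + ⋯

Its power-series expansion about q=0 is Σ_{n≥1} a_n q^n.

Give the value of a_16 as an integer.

d|16:{1,2,4,8,16}  Σφ=1+1+2+4+8=16

a_16 = 16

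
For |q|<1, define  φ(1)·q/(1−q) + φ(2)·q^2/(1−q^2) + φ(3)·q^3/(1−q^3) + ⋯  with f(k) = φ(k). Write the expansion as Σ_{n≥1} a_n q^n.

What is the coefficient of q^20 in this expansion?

n=20: 1·20 2·10 4·5 5·4 10·2 20·1  φ→[1+1+2+4+4+8]=20

a_20 = 20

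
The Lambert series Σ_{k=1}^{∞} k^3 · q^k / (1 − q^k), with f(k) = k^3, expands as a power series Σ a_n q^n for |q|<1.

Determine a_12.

a_12 = 2044

n=12: 1·12 2·6 3·4 4·3 6·2 12·1  f→[1+8+27+64+216+1728]=2044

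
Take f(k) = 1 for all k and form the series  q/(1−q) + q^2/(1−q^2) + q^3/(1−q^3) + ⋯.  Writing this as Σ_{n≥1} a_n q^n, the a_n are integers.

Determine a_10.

d|10:{10,5,2,1}  Σf=1+1+1+1=4

a_10 = 4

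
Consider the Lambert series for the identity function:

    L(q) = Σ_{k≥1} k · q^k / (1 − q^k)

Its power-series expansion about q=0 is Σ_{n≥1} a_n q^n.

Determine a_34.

a_34 = 54

q^34  k|34↦f(k): 1:1 2:2 17:17 34:34  a_34=54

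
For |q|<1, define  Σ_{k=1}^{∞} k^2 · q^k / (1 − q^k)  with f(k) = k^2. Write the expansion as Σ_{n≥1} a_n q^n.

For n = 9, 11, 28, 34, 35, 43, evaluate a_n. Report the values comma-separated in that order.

91, 122, 1050, 1450, 1300, 1850

[q^9] f(9)=81,f(3)=9,f(1)=1 ⇒ 91
n=11: 11·1 1·11  f→[121+1]=122
d|28:{28,14,7,4,2,1}  Σf=784+196+49+16+4+1=1050
n=34: 1·34 2·17 17·2 34·1  f→[1+4+289+1156]=1450
q^35  k|35↦f(k): 1:1 5:25 7:49 35:1225  a_35=1300
[q^43] f(43)=1849,f(1)=1 ⇒ 1850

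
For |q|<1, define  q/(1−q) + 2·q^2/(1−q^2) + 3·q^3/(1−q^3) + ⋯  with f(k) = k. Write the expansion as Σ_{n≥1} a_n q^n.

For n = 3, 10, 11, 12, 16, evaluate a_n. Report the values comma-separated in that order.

4, 18, 12, 28, 31

q^3  k|3↦f(k): 3:3 1:1  a_3=4
q^10  k|10↦f(k): 1:1 2:2 5:5 10:10  a_10=18
n=11: 11·1 1·11  f→[11+1]=12
d|12:{12,6,4,3,2,1}  Σf=12+6+4+3+2+1=28
[q^16] f(1)=1,f(2)=2,f(4)=4,f(8)=8,f(16)=16 ⇒ 31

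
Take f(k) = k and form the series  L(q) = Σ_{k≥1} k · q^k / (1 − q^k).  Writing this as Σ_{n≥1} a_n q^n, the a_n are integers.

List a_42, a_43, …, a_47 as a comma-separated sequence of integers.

q^42  k|42↦f(k): 42:42 21:21 14:14 7:7 6:6 3:3 2:2 1:1  a_42=96
d|43:{1,43}  Σf=1+43=44
q^44  k|44↦f(k): 44:44 22:22 11:11 4:4 2:2 1:1  a_44=84
q^45  k|45↦f(k): 45:45 15:15 9:9 5:5 3:3 1:1  a_45=78
[q^46] f(1)=1,f(2)=2,f(23)=23,f(46)=46 ⇒ 72
n=47: 1·47 47·1  f→[1+47]=48

96, 44, 84, 78, 72, 48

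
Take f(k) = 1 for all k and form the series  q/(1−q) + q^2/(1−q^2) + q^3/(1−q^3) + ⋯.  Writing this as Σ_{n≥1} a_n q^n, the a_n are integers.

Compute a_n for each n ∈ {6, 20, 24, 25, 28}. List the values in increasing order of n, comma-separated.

[q^6] f(1)=1,f(2)=1,f(3)=1,f(6)=1 ⇒ 4
q^20  k|20↦f(k): 1:1 2:1 4:1 5:1 10:1 20:1  a_20=6
q^24  k|24↦f(k): 1:1 2:1 3:1 4:1 6:1 8:1 12:1 24:1  a_24=8
[q^25] f(25)=1,f(5)=1,f(1)=1 ⇒ 3
q^28  k|28↦f(k): 28:1 14:1 7:1 4:1 2:1 1:1  a_28=6

4, 6, 8, 3, 6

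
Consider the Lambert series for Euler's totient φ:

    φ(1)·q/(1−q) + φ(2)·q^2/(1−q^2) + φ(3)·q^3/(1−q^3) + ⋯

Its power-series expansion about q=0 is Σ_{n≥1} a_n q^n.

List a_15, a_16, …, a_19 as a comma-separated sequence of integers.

n=15: 15·1 5·3 3·5 1·15  φ→[8+4+2+1]=15
n=16: 16·1 8·2 4·4 2·8 1·16  φ→[8+4+2+1+1]=16
n=17: 1·17 17·1  φ→[1+16]=17
[q^18] φ(18)=6,φ(9)=6,φ(6)=2,φ(3)=2,φ(2)=1,φ(1)=1 ⇒ 18
d|19:{19,1}  Σφ=18+1=19

15, 16, 17, 18, 19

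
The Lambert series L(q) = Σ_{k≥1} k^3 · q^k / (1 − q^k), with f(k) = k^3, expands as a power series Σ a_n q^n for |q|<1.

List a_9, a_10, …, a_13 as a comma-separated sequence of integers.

[q^9] f(9)=729,f(3)=27,f(1)=1 ⇒ 757
[q^10] f(10)=1000,f(5)=125,f(2)=8,f(1)=1 ⇒ 1134
n=11: 1·11 11·1  f→[1+1331]=1332
q^12  k|12↦f(k): 12:1728 6:216 4:64 3:27 2:8 1:1  a_12=2044
q^13  k|13↦f(k): 13:2197 1:1  a_13=2198

757, 1134, 1332, 2044, 2198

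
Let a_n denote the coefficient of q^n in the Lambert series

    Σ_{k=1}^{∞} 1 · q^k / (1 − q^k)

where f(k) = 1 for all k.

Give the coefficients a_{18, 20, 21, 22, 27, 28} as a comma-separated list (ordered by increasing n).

q^18  k|18↦f(k): 1:1 2:1 3:1 6:1 9:1 18:1  a_18=6
q^20  k|20↦f(k): 1:1 2:1 4:1 5:1 10:1 20:1  a_20=6
d|21:{1,3,7,21}  Σf=1+1+1+1=4
q^22  k|22↦f(k): 1:1 2:1 11:1 22:1  a_22=4
d|27:{27,9,3,1}  Σf=1+1+1+1=4
q^28  k|28↦f(k): 1:1 2:1 4:1 7:1 14:1 28:1  a_28=6

6, 6, 4, 4, 4, 6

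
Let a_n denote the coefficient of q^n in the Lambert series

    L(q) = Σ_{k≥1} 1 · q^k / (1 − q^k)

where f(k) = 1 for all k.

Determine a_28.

q^28  k|28↦f(k): 28:1 14:1 7:1 4:1 2:1 1:1  a_28=6

a_28 = 6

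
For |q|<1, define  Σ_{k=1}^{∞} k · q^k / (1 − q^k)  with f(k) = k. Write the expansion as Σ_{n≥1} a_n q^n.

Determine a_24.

a_24 = 60

[q^24] f(24)=24,f(12)=12,f(8)=8,f(6)=6,f(4)=4,f(3)=3,f(2)=2,f(1)=1 ⇒ 60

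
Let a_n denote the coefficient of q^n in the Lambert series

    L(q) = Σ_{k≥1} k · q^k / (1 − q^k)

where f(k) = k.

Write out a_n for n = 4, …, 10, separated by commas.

7, 6, 12, 8, 15, 13, 18

[q^4] f(1)=1,f(2)=2,f(4)=4 ⇒ 7
q^5  k|5↦f(k): 1:1 5:5  a_5=6
d|6:{1,2,3,6}  Σf=1+2+3+6=12
q^7  k|7↦f(k): 7:7 1:1  a_7=8
n=8: 8·1 4·2 2·4 1·8  f→[8+4+2+1]=15
n=9: 9·1 3·3 1·9  f→[9+3+1]=13
[q^10] f(10)=10,f(5)=5,f(2)=2,f(1)=1 ⇒ 18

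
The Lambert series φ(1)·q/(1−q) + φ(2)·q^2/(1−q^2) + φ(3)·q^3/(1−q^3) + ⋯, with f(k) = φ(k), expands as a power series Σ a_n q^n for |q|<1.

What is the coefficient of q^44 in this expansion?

n=44: 1·44 2·22 4·11 11·4 22·2 44·1  φ→[1+1+2+10+10+20]=44

a_44 = 44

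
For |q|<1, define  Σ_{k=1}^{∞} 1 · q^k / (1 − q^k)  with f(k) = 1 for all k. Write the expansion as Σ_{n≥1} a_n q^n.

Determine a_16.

a_16 = 5

n=16: 16·1 8·2 4·4 2·8 1·16  f→[1+1+1+1+1]=5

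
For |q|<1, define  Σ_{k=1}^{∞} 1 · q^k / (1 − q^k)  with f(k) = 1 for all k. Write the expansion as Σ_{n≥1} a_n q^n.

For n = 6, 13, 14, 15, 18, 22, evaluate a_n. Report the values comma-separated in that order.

4, 2, 4, 4, 6, 4

n=6: 1·6 2·3 3·2 6·1  f→[1+1+1+1]=4
n=13: 13·1 1·13  f→[1+1]=2
q^14  k|14↦f(k): 1:1 2:1 7:1 14:1  a_14=4
d|15:{1,3,5,15}  Σf=1+1+1+1=4
[q^18] f(18)=1,f(9)=1,f(6)=1,f(3)=1,f(2)=1,f(1)=1 ⇒ 6
[q^22] f(22)=1,f(11)=1,f(2)=1,f(1)=1 ⇒ 4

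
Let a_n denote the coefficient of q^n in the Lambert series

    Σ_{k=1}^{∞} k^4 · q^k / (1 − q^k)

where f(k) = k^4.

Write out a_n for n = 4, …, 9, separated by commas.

[q^4] f(4)=256,f(2)=16,f(1)=1 ⇒ 273
n=5: 5·1 1·5  f→[625+1]=626
n=6: 1·6 2·3 3·2 6·1  f→[1+16+81+1296]=1394
[q^7] f(1)=1,f(7)=2401 ⇒ 2402
n=8: 8·1 4·2 2·4 1·8  f→[4096+256+16+1]=4369
d|9:{9,3,1}  Σf=6561+81+1=6643

273, 626, 1394, 2402, 4369, 6643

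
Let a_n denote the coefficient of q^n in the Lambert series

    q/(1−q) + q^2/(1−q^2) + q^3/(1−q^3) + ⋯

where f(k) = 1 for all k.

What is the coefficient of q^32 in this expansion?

[q^32] f(32)=1,f(16)=1,f(8)=1,f(4)=1,f(2)=1,f(1)=1 ⇒ 6

a_32 = 6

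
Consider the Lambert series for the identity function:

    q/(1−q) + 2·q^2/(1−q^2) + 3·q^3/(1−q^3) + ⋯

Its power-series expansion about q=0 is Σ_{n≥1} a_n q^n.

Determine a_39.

d|39:{39,13,3,1}  Σf=39+13+3+1=56

a_39 = 56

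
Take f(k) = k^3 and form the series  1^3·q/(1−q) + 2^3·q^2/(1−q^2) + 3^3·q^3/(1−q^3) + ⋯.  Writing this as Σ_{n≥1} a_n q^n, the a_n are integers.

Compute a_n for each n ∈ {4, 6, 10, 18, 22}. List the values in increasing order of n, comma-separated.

73, 252, 1134, 6813, 11988

n=4: 1·4 2·2 4·1  f→[1+8+64]=73
n=6: 1·6 2·3 3·2 6·1  f→[1+8+27+216]=252
d|10:{10,5,2,1}  Σf=1000+125+8+1=1134
q^18  k|18↦f(k): 1:1 2:8 3:27 6:216 9:729 18:5832  a_18=6813
q^22  k|22↦f(k): 1:1 2:8 11:1331 22:10648  a_22=11988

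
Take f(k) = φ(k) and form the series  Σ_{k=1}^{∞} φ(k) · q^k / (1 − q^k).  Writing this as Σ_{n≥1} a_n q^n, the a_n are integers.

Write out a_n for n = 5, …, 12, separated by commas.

n=5: 1·5 5·1  φ→[1+4]=5
[q^6] φ(6)=2,φ(3)=2,φ(2)=1,φ(1)=1 ⇒ 6
n=7: 1·7 7·1  φ→[1+6]=7
d|8:{8,4,2,1}  Σφ=4+2+1+1=8
d|9:{9,3,1}  Σφ=6+2+1=9
q^10  k|10↦φ(k): 10:4 5:4 2:1 1:1  a_10=10
n=11: 1·11 11·1  φ→[1+10]=11
[q^12] φ(12)=4,φ(6)=2,φ(4)=2,φ(3)=2,φ(2)=1,φ(1)=1 ⇒ 12

5, 6, 7, 8, 9, 10, 11, 12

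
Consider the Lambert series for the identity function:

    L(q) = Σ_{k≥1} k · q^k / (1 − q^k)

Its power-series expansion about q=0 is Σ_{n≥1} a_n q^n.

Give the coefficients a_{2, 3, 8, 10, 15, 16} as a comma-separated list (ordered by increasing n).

d|2:{1,2}  Σf=1+2=3
[q^3] f(1)=1,f(3)=3 ⇒ 4
[q^8] f(1)=1,f(2)=2,f(4)=4,f(8)=8 ⇒ 15
n=10: 1·10 2·5 5·2 10·1  f→[1+2+5+10]=18
[q^15] f(15)=15,f(5)=5,f(3)=3,f(1)=1 ⇒ 24
q^16  k|16↦f(k): 1:1 2:2 4:4 8:8 16:16  a_16=31

3, 4, 15, 18, 24, 31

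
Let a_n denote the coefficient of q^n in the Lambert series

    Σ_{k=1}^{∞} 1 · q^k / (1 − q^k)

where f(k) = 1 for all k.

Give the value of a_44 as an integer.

n=44: 1·44 2·22 4·11 11·4 22·2 44·1  f→[1+1+1+1+1+1]=6

a_44 = 6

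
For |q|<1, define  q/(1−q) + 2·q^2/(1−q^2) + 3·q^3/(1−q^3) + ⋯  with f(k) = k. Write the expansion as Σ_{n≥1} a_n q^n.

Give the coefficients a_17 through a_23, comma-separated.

18, 39, 20, 42, 32, 36, 24

d|17:{17,1}  Σf=17+1=18
n=18: 18·1 9·2 6·3 3·6 2·9 1·18  f→[18+9+6+3+2+1]=39
[q^19] f(19)=19,f(1)=1 ⇒ 20
[q^20] f(1)=1,f(2)=2,f(4)=4,f(5)=5,f(10)=10,f(20)=20 ⇒ 42
q^21  k|21↦f(k): 21:21 7:7 3:3 1:1  a_21=32
d|22:{22,11,2,1}  Σf=22+11+2+1=36
q^23  k|23↦f(k): 23:23 1:1  a_23=24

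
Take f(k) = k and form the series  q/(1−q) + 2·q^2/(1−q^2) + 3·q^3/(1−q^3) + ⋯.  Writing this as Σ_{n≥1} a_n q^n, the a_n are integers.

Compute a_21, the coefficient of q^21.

a_21 = 32

q^21  k|21↦f(k): 21:21 7:7 3:3 1:1  a_21=32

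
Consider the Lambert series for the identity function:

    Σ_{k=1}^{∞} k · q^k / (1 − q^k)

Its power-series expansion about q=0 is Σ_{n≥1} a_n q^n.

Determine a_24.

a_24 = 60

n=24: 1·24 2·12 3·8 4·6 6·4 8·3 12·2 24·1  f→[1+2+3+4+6+8+12+24]=60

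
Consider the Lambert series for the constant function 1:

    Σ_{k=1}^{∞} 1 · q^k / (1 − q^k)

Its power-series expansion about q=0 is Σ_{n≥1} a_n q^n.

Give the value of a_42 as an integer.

[q^42] f(1)=1,f(2)=1,f(3)=1,f(6)=1,f(7)=1,f(14)=1,f(21)=1,f(42)=1 ⇒ 8

a_42 = 8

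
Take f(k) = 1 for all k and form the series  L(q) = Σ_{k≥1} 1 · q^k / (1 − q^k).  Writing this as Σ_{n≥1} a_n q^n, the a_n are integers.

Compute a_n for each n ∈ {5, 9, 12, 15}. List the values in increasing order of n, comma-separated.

2, 3, 6, 4

d|5:{1,5}  Σf=1+1=2
[q^9] f(1)=1,f(3)=1,f(9)=1 ⇒ 3
[q^12] f(12)=1,f(6)=1,f(4)=1,f(3)=1,f(2)=1,f(1)=1 ⇒ 6
d|15:{1,3,5,15}  Σf=1+1+1+1=4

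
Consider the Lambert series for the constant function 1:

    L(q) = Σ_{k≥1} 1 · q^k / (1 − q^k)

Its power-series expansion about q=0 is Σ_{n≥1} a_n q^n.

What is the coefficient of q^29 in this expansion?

d|29:{1,29}  Σf=1+1=2

a_29 = 2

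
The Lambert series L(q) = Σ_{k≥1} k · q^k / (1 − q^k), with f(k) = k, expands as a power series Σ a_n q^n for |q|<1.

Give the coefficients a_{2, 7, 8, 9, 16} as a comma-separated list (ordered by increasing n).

d|2:{1,2}  Σf=1+2=3
d|7:{1,7}  Σf=1+7=8
d|8:{8,4,2,1}  Σf=8+4+2+1=15
d|9:{9,3,1}  Σf=9+3+1=13
d|16:{1,2,4,8,16}  Σf=1+2+4+8+16=31

3, 8, 15, 13, 31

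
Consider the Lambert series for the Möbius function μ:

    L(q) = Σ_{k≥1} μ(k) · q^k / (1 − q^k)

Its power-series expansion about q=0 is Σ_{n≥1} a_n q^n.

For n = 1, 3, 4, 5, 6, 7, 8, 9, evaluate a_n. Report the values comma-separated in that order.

n=1: 1·1  μ→[1]=1
q^3  k|3↦μ(k): 1:1 3:-1  a_3=0
[q^4] μ(1)=1,μ(2)=-1,μ(4)=0 ⇒ 0
q^5  k|5↦μ(k): 1:1 5:-1  a_5=0
d|6:{1,2,3,6}  Σμ=1+(-1)+(-1)+1=0
d|7:{1,7}  Σμ=1+(-1)=0
n=8: 8·1 4·2 2·4 1·8  μ→[0+0+(-1)+1]=0
n=9: 1·9 3·3 9·1  μ→[1+(-1)+0]=0

1, 0, 0, 0, 0, 0, 0, 0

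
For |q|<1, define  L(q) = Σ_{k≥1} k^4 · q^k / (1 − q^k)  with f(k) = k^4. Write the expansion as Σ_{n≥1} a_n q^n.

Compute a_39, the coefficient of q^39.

a_39 = 2342084

q^39  k|39↦f(k): 39:2313441 13:28561 3:81 1:1  a_39=2342084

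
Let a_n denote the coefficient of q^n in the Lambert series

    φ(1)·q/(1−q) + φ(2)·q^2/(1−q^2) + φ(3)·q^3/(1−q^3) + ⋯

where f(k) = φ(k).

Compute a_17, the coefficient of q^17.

[q^17] φ(1)=1,φ(17)=16 ⇒ 17

a_17 = 17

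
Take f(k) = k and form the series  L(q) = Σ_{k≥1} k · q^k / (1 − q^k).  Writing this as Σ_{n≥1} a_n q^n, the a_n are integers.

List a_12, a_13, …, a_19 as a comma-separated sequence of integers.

d|12:{1,2,3,4,6,12}  Σf=1+2+3+4+6+12=28
[q^13] f(13)=13,f(1)=1 ⇒ 14
n=14: 1·14 2·7 7·2 14·1  f→[1+2+7+14]=24
q^15  k|15↦f(k): 15:15 5:5 3:3 1:1  a_15=24
[q^16] f(16)=16,f(8)=8,f(4)=4,f(2)=2,f(1)=1 ⇒ 31
[q^17] f(17)=17,f(1)=1 ⇒ 18
d|18:{18,9,6,3,2,1}  Σf=18+9+6+3+2+1=39
q^19  k|19↦f(k): 1:1 19:19  a_19=20

28, 14, 24, 24, 31, 18, 39, 20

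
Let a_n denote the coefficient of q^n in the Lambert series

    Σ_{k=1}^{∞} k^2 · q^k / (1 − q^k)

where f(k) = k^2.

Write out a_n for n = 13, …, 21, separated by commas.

[q^13] f(1)=1,f(13)=169 ⇒ 170
q^14  k|14↦f(k): 14:196 7:49 2:4 1:1  a_14=250
[q^15] f(1)=1,f(3)=9,f(5)=25,f(15)=225 ⇒ 260
d|16:{16,8,4,2,1}  Σf=256+64+16+4+1=341
[q^17] f(17)=289,f(1)=1 ⇒ 290
q^18  k|18↦f(k): 1:1 2:4 3:9 6:36 9:81 18:324  a_18=455
d|19:{19,1}  Σf=361+1=362
q^20  k|20↦f(k): 20:400 10:100 5:25 4:16 2:4 1:1  a_20=546
d|21:{1,3,7,21}  Σf=1+9+49+441=500

170, 250, 260, 341, 290, 455, 362, 546, 500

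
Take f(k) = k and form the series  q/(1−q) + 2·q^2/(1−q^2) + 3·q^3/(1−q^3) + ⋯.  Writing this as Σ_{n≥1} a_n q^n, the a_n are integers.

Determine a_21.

a_21 = 32

q^21  k|21↦f(k): 1:1 3:3 7:7 21:21  a_21=32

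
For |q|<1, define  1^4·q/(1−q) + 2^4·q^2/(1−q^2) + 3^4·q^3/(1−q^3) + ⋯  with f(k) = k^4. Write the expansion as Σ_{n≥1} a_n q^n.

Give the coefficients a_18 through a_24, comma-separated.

d|18:{1,2,3,6,9,18}  Σf=1+16+81+1296+6561+104976=112931
q^19  k|19↦f(k): 19:130321 1:1  a_19=130322
d|20:{20,10,5,4,2,1}  Σf=160000+10000+625+256+16+1=170898
[q^21] f(1)=1,f(3)=81,f(7)=2401,f(21)=194481 ⇒ 196964
d|22:{1,2,11,22}  Σf=1+16+14641+234256=248914
[q^23] f(23)=279841,f(1)=1 ⇒ 279842
n=24: 24·1 12·2 8·3 6·4 4·6 3·8 2·12 1·24  f→[331776+20736+4096+1296+256+81+16+1]=358258

112931, 130322, 170898, 196964, 248914, 279842, 358258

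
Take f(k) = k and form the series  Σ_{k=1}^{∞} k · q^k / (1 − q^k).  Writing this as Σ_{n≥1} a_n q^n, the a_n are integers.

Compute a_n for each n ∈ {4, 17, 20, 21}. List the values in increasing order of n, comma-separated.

7, 18, 42, 32

n=4: 4·1 2·2 1·4  f→[4+2+1]=7
q^17  k|17↦f(k): 1:1 17:17  a_17=18
d|20:{20,10,5,4,2,1}  Σf=20+10+5+4+2+1=42
n=21: 21·1 7·3 3·7 1·21  f→[21+7+3+1]=32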